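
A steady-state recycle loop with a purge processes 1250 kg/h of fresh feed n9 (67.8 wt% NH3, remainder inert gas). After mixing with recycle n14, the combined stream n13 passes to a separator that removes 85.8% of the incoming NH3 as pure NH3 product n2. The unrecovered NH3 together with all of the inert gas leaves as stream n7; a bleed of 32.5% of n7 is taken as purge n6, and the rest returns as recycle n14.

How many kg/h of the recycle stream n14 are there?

925.8 kg/h

inert gas enters only via n9 and leaves only via the purge: 1250×0.322 = 0.325×(inert gas in n7), and the separator passes all inert gas, so inert gas in n13 = inert gas in n7 = 1238.5 kg/h.
NH3 in n13: m_A = 1250×0.678 + (1−0.325)·(1−0.858)·m_A, so m_A = 847.5/0.9042 = 937.34 kg/h.
n7 = (1−0.858)×937.34 + 1238.5 = 1371.6 kg/h.
Recycle n14 = (1−0.325)×1371.6 = 925.81 kg/h.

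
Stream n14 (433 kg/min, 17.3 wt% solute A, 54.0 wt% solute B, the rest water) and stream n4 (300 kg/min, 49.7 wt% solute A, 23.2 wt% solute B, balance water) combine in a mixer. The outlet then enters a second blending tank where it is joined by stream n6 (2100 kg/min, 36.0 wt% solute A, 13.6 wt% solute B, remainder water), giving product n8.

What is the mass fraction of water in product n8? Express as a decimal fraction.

Overall, product flow = 2833 kg/min.
water in = 433×0.287 + 300×0.271 + 2100×0.504 = 1264 kg/min.
water fraction in n8 = 0.4462.

0.4462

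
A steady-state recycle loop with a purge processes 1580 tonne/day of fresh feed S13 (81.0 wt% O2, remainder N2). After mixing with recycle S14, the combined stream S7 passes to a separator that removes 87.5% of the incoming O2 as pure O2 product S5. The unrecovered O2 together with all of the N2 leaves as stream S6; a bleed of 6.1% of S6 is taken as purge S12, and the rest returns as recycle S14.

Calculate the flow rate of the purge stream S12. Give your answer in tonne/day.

311.3 tonne/day

N2 enters only via S13 and leaves only via the purge: 1580×0.190 = 0.061×(N2 in S6), and the separator passes all N2, so N2 in S7 = N2 in S6 = 4921.3 tonne/day.
O2 in S7: m_A = 1580×0.810 + (1−0.061)·(1−0.875)·m_A, so m_A = 1279.8/0.8826 = 1450 tonne/day.
S6 = (1−0.875)×1450 + 4921.3 = 5102.6 tonne/day.
Purge S12 = 0.061×5102.6 = 311.26 tonne/day.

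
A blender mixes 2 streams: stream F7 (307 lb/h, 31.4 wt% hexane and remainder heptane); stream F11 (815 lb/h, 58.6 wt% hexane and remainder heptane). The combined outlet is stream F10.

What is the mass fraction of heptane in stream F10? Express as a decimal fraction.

Total flow out = 307 + 815 = 1122 lb/h.
heptane in = 307×0.686 + 815×0.414 = 548.01 lb/h.
heptane mass fraction in F10 = 548.01/1122 = 0.488.

0.488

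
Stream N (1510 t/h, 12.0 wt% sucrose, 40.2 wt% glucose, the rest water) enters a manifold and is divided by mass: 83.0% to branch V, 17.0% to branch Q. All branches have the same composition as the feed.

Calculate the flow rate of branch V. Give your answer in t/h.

Branch V flow = 0.830×1510 = 1253.3 t/h.

1253 t/h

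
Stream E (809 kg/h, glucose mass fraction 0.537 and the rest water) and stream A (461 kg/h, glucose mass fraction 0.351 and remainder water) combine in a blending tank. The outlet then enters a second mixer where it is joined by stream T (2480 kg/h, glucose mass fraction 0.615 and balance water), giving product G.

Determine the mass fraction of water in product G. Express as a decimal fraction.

Overall, product flow = 3750 kg/h.
water in = 809×0.463 + 461×0.649 + 2480×0.385 = 1628.6 kg/h.
water fraction in G = 0.434.

0.434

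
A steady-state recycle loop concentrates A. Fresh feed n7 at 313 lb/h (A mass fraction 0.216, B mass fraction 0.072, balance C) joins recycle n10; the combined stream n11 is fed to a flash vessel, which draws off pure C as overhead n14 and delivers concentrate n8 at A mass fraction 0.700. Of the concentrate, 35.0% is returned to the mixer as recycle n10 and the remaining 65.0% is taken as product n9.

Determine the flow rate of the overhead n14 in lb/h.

216.4 lb/h

Overall A balance (none leaves overhead): A in fresh feed = A in product, i.e. 313×0.216 = (1−0.350)·n8·0.700.
n8 = 67.608/(0.700×0.650) = 148.59 lb/h.
Recycle n10 = 0.350×148.59 = 52.006 lb/h.
Combined feed n11 = 313 + 52.006 = 365.01 lb/h.
Overhead n14 = n11 − n8 = 365.01 − 148.59 = 216.42 lb/h.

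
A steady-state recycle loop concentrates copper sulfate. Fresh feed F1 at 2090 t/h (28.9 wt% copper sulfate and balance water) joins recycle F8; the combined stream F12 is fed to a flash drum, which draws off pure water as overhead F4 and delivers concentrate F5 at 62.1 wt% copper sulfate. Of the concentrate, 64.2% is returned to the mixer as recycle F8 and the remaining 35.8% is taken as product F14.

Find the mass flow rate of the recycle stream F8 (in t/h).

Overall copper sulfate balance (none leaves overhead): copper sulfate in fresh feed = copper sulfate in product, i.e. 2090×0.289 = (1−0.642)·F5·0.621.
F5 = 604.01/(0.621×0.358) = 2716.9 t/h.
Recycle F8 = 0.642×2716.9 = 1744.2 t/h.

1744 t/h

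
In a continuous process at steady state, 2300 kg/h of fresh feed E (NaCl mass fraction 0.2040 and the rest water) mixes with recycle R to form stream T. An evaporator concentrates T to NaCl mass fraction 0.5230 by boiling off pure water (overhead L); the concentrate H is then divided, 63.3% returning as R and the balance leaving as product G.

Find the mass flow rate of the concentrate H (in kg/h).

2445 kg/h

Overall NaCl balance (none leaves overhead): NaCl in fresh feed = NaCl in product, i.e. 2300×0.204 = (1−0.633)·H·0.523.
H = 469.2/(0.523×0.367) = 2444.5 kg/h.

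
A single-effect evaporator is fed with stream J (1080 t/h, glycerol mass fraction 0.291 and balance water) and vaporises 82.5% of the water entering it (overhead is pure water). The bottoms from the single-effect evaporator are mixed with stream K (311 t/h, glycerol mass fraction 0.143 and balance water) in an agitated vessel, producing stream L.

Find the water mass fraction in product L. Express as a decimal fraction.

Vapour removed = 0.825×0.709×1080 = 631.72 t/h; concentrate = 448.28 t/h.
water reaching the mixer = 134 (from concentrate) + 311×0.857 = 400.53 t/h.
Product flow = 448.28 + 311 = 759.28 t/h; water fraction = 0.528.

0.528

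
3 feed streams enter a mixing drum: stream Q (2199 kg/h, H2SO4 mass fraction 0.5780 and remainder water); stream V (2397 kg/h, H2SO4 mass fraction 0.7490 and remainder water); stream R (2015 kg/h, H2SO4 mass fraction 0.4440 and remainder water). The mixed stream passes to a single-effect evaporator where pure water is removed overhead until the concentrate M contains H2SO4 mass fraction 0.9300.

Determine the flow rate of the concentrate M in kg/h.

4259 kg/h

H2SO4 entering = 2199×0.578 + 2397×0.749 + 2015×0.444 = 3961 kg/h.
All H2SO4 reports to M, so M = 3961/0.930 = 4259.2 kg/h.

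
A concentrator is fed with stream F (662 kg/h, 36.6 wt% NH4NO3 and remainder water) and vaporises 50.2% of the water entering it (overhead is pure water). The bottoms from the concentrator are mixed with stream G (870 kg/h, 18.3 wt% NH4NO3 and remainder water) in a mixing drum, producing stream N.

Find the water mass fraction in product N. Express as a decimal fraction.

Vapour removed = 0.502×0.634×662 = 210.69 kg/h; concentrate = 451.31 kg/h.
water reaching the mixer = 209.01 (from concentrate) + 870×0.817 = 919.8 kg/h.
Product flow = 451.31 + 870 = 1321.3 kg/h; water fraction = 0.696.

0.696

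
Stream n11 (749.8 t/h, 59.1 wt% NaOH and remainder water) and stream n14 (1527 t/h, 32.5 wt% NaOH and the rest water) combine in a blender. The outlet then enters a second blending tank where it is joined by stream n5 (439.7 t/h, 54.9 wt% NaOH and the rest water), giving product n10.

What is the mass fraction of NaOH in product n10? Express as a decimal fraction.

Overall, product flow = 2716.5 t/h.
NaOH in = 749.8×0.591 + 1527×0.325 + 439.7×0.549 = 1180.8 t/h.
NaOH fraction in n10 = 0.435.

0.435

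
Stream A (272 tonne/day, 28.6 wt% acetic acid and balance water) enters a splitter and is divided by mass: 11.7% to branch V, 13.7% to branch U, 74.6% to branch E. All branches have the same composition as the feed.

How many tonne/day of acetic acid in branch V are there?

Branch V total = 0.117×272 = 31.824 tonne/day.
acetic acid in V = 0.286×31.824 = 9.1017 tonne/day.

9.102 tonne/day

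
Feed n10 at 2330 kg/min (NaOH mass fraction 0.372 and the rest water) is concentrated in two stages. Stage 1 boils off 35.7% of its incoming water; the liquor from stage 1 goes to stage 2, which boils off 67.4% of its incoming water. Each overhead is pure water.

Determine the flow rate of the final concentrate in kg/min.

1173 kg/min

water in feed = 2330×0.628 = 1463.2 kg/min.
After stage 1: water left = (1−0.357)×1463.2 = 940.86; stream total = 1807.6 kg/min.
After stage 2: water left = (1−0.674)×940.86 = 306.72; final concentrate = 1173.5 kg/min.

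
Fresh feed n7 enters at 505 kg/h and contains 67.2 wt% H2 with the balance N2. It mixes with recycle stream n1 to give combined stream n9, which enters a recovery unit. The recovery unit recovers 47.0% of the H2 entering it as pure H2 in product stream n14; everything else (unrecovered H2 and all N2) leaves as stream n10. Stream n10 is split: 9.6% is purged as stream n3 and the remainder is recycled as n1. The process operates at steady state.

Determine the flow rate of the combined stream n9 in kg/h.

N2 enters only via n7 and leaves only via the purge: 505×0.328 = 0.096×(N2 in n10), and the recovery unit passes all N2, so N2 in n9 = N2 in n10 = 1725.4 kg/h.
H2 in n9: m_A = 505×0.672 + (1−0.096)·(1−0.470)·m_A, so m_A = 339.36/0.5209 = 651.51 kg/h.
n9 = 651.51 + 1725.4 = 2376.9 kg/h.

2377 kg/h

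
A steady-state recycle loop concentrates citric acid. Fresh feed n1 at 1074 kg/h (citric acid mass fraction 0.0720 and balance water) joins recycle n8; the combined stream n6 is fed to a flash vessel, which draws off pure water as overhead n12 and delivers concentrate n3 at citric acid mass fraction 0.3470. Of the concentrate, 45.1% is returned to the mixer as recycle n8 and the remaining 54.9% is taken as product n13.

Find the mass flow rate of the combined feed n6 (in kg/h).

Overall citric acid balance (none leaves overhead): citric acid in fresh feed = citric acid in product, i.e. 1074×0.072 = (1−0.451)·n3·0.347.
n3 = 77.328/(0.347×0.549) = 405.91 kg/h.
Recycle n8 = 0.451×405.91 = 183.07 kg/h.
Combined feed n6 = 1074 + 183.07 = 1257.1 kg/h.

1257 kg/h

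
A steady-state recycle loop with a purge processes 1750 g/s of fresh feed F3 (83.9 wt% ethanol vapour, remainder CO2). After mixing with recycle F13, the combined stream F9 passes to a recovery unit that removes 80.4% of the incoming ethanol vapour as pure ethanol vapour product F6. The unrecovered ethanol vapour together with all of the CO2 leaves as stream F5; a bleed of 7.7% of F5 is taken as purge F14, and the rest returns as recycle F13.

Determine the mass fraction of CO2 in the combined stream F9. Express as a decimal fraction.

0.671

CO2 enters only via F3 and leaves only via the purge: 1750×0.161 = 0.077×(CO2 in F5), and the recovery unit passes all CO2, so CO2 in F9 = CO2 in F5 = 3659.1 g/s.
ethanol vapour in F9: m_A = 1750×0.839 + (1−0.077)·(1−0.804)·m_A, so m_A = 1468.2/0.8191 = 1792.5 g/s.
F9 = 1792.5 + 3659.1 = 5451.6 g/s.
CO2 fraction in F9 = 3659.1/5451.6 = 0.671.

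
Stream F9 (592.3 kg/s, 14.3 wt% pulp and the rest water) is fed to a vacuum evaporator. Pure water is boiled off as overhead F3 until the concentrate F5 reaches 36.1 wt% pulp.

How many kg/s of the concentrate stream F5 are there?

pulp is conserved: 592.3×0.143 = 84.699 kg/s all reports to the concentrate.
Concentrate = 84.699/(target fraction) = 234.62 kg/s.

234.6 kg/s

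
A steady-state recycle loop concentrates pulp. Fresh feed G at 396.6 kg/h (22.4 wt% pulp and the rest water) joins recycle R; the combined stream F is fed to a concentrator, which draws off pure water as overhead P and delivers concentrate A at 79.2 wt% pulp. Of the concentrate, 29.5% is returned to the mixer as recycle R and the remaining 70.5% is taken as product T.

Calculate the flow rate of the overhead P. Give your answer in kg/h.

Overall pulp balance (none leaves overhead): pulp in fresh feed = pulp in product, i.e. 396.6×0.224 = (1−0.295)·A·0.792.
A = 88.838/(0.792×0.705) = 159.11 kg/h.
Recycle R = 0.295×159.11 = 46.936 kg/h.
Combined feed F = 396.6 + 46.936 = 443.54 kg/h.
Overhead P = F − A = 443.54 − 159.11 = 284.43 kg/h.

284.4 kg/h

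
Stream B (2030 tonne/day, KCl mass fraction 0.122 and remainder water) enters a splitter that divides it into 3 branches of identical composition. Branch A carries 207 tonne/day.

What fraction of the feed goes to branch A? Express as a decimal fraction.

Fraction to A = 207/2030 = 0.1020.

0.102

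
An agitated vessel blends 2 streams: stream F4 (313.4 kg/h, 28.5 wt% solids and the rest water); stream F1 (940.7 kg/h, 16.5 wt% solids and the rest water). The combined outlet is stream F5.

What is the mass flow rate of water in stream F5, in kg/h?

1010 kg/h

water out = water in = 313.4×0.715 + 940.7×0.835 = 1009.6 kg/h.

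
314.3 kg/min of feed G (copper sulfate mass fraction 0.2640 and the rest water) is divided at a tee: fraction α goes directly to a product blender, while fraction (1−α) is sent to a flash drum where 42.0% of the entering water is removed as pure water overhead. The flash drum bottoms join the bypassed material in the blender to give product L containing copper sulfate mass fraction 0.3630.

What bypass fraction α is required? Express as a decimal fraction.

0.118

All 314.3×0.264 = 82.975 kg/min of copper sulfate reaches L, so L = 82.975/0.363 = 228.58 kg/min and vapour = 85.718 kg/min.
The evaporator receives (1−α)·314.3 of feed at 0.736 water and removes 0.420 of that water:
0.420×0.736×(1−α)×314.3 = 85.718
(1−α) = 85.718/97.156 = 0.8823;  α = 0.1177.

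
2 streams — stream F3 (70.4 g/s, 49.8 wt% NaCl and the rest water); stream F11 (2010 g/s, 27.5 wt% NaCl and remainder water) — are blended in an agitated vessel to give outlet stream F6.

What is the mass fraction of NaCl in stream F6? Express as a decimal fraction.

0.2825

Total flow out = 70.4 + 2010 = 2080.4 g/s.
NaCl in = 70.4×0.498 + 2010×0.275 = 587.81 g/s.
NaCl mass fraction in F6 = 587.81/2080.4 = 0.2825.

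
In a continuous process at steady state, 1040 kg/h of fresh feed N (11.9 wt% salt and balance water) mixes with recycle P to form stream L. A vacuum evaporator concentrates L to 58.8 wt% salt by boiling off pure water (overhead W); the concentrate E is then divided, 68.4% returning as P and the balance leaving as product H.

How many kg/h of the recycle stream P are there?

455.6 kg/h

Overall salt balance (none leaves overhead): salt in fresh feed = salt in product, i.e. 1040×0.119 = (1−0.684)·E·0.588.
E = 123.76/(0.588×0.316) = 666.06 kg/h.
Recycle P = 0.684×666.06 = 455.59 kg/h.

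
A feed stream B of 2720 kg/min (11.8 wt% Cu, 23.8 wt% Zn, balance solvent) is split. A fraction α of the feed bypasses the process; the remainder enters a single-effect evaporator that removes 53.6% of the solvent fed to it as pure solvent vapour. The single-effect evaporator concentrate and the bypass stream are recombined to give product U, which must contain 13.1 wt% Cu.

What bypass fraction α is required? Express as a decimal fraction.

All 2720×0.118 = 320.96 kg/min of Cu reaches U, so U = 320.96/0.131 = 2450.1 kg/min and vapour = 269.92 kg/min.
The evaporator receives (1−α)·2720 of feed at 0.644 solvent and removes 0.536 of that solvent:
0.536×0.644×(1−α)×2720 = 269.92
(1−α) = 269.92/938.9 = 0.2875;  α = 0.7125.

0.713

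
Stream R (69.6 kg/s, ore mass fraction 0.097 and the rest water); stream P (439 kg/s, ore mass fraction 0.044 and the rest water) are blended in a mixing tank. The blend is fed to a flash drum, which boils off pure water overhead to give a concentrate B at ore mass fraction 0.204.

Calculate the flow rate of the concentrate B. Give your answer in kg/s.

ore entering = 69.6×0.097 + 439×0.044 = 26.067 kg/s.
All ore reports to B, so B = 26.067/0.204 = 127.78 kg/s.

127.8 kg/s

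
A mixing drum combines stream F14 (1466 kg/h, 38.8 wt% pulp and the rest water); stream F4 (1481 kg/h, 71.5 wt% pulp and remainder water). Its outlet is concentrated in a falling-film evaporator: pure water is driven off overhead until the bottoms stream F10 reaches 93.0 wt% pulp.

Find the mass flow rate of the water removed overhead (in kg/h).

pulp entering = 1466×0.388 + 1481×0.715 = 1627.7 kg/h.
All pulp reports to F10, so F10 = 1627.7/0.930 = 1750.2 kg/h.
Total feed = 2947 kg/h; overhead = 2947 − 1750.2 = 1196.8 kg/h.

1197 kg/h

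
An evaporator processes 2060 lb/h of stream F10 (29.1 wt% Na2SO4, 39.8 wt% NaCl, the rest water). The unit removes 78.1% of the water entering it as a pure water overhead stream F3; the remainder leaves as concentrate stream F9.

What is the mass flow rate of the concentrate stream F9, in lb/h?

water entering = 2060×0.311 = 640.66 lb/h; overhead removed = 0.781×640.66 = 500.36 lb/h.
Concentrate = 2060 − 500.36 = 1559.6 lb/h.

1560 lb/h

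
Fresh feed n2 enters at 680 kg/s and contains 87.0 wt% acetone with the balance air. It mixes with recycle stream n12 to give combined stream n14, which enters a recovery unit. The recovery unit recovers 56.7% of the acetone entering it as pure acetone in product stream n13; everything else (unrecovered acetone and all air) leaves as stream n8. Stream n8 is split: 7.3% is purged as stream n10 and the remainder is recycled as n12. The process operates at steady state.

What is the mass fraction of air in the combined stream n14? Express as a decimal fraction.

0.551

air enters only via n2 and leaves only via the purge: 680×0.130 = 0.073×(air in n8), and the recovery unit passes all air, so air in n14 = air in n8 = 1211 kg/s.
acetone in n14: m_A = 680×0.870 + (1−0.073)·(1−0.567)·m_A, so m_A = 591.6/0.5986 = 988.29 kg/s.
n14 = 988.29 + 1211 = 2199.3 kg/s.
air fraction in n14 = 1211/2199.3 = 0.551.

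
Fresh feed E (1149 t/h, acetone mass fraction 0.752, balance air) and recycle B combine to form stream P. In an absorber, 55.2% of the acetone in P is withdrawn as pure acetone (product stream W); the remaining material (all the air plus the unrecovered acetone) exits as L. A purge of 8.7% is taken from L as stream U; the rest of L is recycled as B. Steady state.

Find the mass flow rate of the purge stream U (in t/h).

341.9 t/h

air enters only via E and leaves only via the purge: 1149×0.248 = 0.087×(air in L), and the absorber passes all air, so air in P = air in L = 3275.3 t/h.
acetone in P: m_A = 1149×0.752 + (1−0.087)·(1−0.552)·m_A, so m_A = 864.05/0.5910 = 1462.1 t/h.
L = (1−0.552)×1462.1 + 3275.3 = 3930.3 t/h.
Purge U = 0.087×3930.3 = 341.94 t/h.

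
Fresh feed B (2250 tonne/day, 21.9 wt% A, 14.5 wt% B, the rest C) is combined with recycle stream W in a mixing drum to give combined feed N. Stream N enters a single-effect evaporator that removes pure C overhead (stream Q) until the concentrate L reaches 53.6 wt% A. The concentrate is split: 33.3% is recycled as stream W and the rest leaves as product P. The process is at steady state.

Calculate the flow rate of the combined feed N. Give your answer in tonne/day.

2709 tonne/day

Overall A balance (none leaves overhead): A in fresh feed = A in product, i.e. 2250×0.219 = (1−0.333)·L·0.536.
L = 492.75/(0.536×0.667) = 1378.3 tonne/day.
Recycle W = 0.333×1378.3 = 458.97 tonne/day.
Combined feed N = 2250 + 458.97 = 2709 tonne/day.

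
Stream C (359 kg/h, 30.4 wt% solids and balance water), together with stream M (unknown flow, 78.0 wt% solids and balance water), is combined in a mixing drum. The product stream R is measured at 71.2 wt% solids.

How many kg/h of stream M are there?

2154 kg/h

Let M be the unknown flow. Total out = 359 + M.
solids balance: 109.14 + 0.780·M = 0.712·(359 + M)
(0.780 − 0.712)·M = 0.712×359 − 109.14 = 146.47
M = 146.47 / 0.068 = 2154 kg/h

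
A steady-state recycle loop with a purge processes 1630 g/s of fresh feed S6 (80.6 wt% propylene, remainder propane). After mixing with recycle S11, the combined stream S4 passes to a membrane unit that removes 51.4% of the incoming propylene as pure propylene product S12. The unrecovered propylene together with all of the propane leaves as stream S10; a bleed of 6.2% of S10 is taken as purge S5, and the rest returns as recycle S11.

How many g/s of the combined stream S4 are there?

7515 g/s

propane enters only via S6 and leaves only via the purge: 1630×0.194 = 0.062×(propane in S10), and the membrane unit passes all propane, so propane in S4 = propane in S10 = 5100.3 g/s.
propylene in S4: m_A = 1630×0.806 + (1−0.062)·(1−0.514)·m_A, so m_A = 1313.8/0.5441 = 2414.5 g/s.
S4 = 2414.5 + 5100.3 = 7514.8 g/s.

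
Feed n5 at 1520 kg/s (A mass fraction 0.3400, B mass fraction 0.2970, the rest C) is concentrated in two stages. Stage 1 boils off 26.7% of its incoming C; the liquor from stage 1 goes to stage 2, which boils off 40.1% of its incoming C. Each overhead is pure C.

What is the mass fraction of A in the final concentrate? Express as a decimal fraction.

0.4269

C in feed = 1520×0.363 = 551.76 kg/s.
After stage 1: C left = (1−0.267)×551.76 = 404.44; stream total = 1372.7 kg/s.
After stage 2: C left = (1−0.401)×404.44 = 242.26; final concentrate = 1210.5 kg/s.
A fraction = 516.8/1210.5 = 0.4269.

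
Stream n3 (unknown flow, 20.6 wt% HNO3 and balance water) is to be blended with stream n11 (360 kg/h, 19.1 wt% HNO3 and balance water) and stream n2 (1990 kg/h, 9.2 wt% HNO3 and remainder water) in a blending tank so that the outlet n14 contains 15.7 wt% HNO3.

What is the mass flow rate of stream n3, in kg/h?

Let n3 be the unknown flow. Total out = 2350 + n3.
HNO3 balance: 251.84 + 0.206·n3 = 0.157·(2350 + n3)
(0.206 − 0.157)·n3 = 0.157×2350 − 251.84 = 117.11
n3 = 117.11 / 0.049 = 2390 kg/h

2390 kg/h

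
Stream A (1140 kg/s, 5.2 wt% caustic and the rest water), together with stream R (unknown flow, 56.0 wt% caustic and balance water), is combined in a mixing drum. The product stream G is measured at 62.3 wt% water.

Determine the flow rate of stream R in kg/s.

2025 kg/s

Let R be the unknown flow. Total out = 1140 + R.
water balance: 1080.7 + 0.440·R = 0.623·(1140 + R)
(0.440 − 0.623)·R = 0.623×1140 − 1080.7 = -370.5
R = -370.5 / -0.183 = 2024.6 kg/s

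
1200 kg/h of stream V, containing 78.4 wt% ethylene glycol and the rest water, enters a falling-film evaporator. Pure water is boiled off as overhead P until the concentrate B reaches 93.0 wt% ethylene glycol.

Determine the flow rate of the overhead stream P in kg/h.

188.4 kg/h

ethylene glycol is conserved: 1200×0.784 = 940.8 kg/h all reports to the concentrate.
Concentrate = 940.8/(target fraction) = 1011.6 kg/h.
Overhead = 1200 − 1011.6 = 188.39 kg/h.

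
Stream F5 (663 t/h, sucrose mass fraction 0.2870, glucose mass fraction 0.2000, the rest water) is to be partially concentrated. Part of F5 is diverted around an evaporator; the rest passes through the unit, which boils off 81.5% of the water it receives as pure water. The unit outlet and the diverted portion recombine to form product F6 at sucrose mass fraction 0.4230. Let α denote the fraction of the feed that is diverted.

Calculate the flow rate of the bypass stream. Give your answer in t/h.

153.2 t/h

All 663×0.287 = 190.28 t/h of sucrose reaches F6, so F6 = 190.28/0.423 = 449.84 t/h and vapour = 213.16 t/h.
The evaporator receives (1−α)·663 of feed at 0.513 water and removes 0.815 of that water:
0.815×0.513×(1−α)×663 = 213.16
(1−α) = 213.16/277.2 = 0.7690;  α = 0.2310.
Bypass flow = 0.2310×663 = 153.16 t/h.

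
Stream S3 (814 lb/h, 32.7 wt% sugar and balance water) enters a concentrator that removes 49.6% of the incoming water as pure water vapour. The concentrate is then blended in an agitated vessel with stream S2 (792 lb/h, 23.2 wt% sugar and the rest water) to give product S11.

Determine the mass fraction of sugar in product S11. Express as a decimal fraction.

0.337

Vapour removed = 0.496×0.673×814 = 271.72 lb/h; concentrate = 542.28 lb/h.
sugar reaching the mixer = 266.18 (from concentrate) + 792×0.232 = 449.92 lb/h.
Product flow = 542.28 + 792 = 1334.3 lb/h; sugar fraction = 0.337.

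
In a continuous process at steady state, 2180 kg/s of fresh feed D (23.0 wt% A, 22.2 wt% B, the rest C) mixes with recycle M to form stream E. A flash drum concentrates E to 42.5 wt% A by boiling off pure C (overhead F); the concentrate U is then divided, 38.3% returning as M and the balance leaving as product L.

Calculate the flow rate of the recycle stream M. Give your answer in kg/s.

Overall A balance (none leaves overhead): A in fresh feed = A in product, i.e. 2180×0.230 = (1−0.383)·U·0.425.
U = 501.4/(0.425×0.617) = 1912.1 kg/s.
Recycle M = 0.383×1912.1 = 732.33 kg/s.

732.3 kg/s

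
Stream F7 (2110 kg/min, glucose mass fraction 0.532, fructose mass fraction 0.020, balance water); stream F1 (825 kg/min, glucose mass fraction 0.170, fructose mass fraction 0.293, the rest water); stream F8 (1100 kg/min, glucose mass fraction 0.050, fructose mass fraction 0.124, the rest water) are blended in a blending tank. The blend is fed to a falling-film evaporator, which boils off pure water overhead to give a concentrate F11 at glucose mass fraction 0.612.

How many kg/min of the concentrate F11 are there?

2153 kg/min

glucose entering = 2110×0.532 + 825×0.170 + 1100×0.050 = 1317.8 kg/min.
All glucose reports to F11, so F11 = 1317.8/0.612 = 2153.2 kg/min.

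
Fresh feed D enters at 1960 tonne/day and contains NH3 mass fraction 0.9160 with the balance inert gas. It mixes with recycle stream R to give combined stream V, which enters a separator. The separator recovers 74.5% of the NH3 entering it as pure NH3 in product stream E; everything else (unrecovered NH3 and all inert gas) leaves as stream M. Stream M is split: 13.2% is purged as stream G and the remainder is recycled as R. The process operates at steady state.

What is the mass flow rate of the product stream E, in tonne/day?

1718 tonne/day

NH3 in V: m_A = 1960×0.916 + (1−0.132)·(1−0.745)·m_A, so m_A = 1795.4/0.7787 = 2305.7 tonne/day.
Product E = 0.745×2305.7 = 1717.7 tonne/day.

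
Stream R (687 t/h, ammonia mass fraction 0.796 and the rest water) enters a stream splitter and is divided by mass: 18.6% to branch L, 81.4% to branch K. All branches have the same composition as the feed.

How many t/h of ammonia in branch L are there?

101.7 t/h

Branch L total = 0.186×687 = 127.78 t/h.
ammonia in L = 0.796×127.78 = 101.71 t/h.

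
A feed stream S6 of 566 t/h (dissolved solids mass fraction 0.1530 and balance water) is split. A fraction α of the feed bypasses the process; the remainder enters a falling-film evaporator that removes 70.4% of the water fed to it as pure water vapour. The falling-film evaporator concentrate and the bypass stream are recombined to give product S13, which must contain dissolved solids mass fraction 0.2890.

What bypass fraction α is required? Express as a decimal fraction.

All 566×0.153 = 86.598 t/h of dissolved solids reaches S13, so S13 = 86.598/0.289 = 299.65 t/h and vapour = 266.35 t/h.
The evaporator receives (1−α)·566 of feed at 0.847 water and removes 0.704 of that water:
0.704×0.847×(1−α)×566 = 266.35
(1−α) = 266.35/337.5 = 0.7892;  α = 0.2108.

0.211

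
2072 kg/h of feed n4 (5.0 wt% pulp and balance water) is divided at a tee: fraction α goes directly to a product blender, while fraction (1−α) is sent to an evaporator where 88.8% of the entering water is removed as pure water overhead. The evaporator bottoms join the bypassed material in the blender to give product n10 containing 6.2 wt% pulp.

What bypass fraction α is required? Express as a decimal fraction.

All 2072×0.050 = 103.6 kg/h of pulp reaches n10, so n10 = 103.6/0.062 = 1671 kg/h and vapour = 401.03 kg/h.
The evaporator receives (1−α)·2072 of feed at 0.950 water and removes 0.888 of that water:
0.888×0.950×(1−α)×2072 = 401.03
(1−α) = 401.03/1747.9 = 0.2294;  α = 0.7706.

0.771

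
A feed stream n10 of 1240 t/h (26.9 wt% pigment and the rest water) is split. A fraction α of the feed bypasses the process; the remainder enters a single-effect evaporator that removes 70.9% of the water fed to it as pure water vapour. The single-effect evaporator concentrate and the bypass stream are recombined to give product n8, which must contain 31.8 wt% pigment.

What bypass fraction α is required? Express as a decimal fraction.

All 1240×0.269 = 333.56 t/h of pigment reaches n8, so n8 = 333.56/0.318 = 1048.9 t/h and vapour = 191.07 t/h.
The evaporator receives (1−α)·1240 of feed at 0.731 water and removes 0.709 of that water:
0.709×0.731×(1−α)×1240 = 191.07
(1−α) = 191.07/642.67 = 0.2973;  α = 0.7027.

0.703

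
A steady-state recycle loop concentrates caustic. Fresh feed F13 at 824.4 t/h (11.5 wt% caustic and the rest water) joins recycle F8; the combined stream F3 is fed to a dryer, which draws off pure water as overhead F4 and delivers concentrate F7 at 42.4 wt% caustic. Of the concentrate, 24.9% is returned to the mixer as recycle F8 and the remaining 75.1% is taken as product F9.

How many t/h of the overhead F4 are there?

Overall caustic balance (none leaves overhead): caustic in fresh feed = caustic in product, i.e. 824.4×0.115 = (1−0.249)·F7·0.424.
F7 = 94.806/(0.424×0.751) = 297.74 t/h.
Recycle F8 = 0.249×297.74 = 74.136 t/h.
Combined feed F3 = 824.4 + 74.136 = 898.54 t/h.
Overhead F4 = F3 − F7 = 898.54 − 297.74 = 600.8 t/h.

600.8 t/h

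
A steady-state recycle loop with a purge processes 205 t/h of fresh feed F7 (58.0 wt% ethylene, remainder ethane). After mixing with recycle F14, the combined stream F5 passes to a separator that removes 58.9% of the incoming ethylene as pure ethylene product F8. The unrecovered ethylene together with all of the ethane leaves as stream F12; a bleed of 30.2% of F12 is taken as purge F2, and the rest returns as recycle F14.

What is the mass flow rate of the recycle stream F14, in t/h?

ethane enters only via F7 and leaves only via the purge: 205×0.420 = 0.302×(ethane in F12), and the separator passes all ethane, so ethane in F5 = ethane in F12 = 285.1 t/h.
ethylene in F5: m_A = 205×0.580 + (1−0.302)·(1−0.589)·m_A, so m_A = 118.9/0.7131 = 166.73 t/h.
F12 = (1−0.589)×166.73 + 285.1 = 353.63 t/h.
Recycle F14 = (1−0.302)×353.63 = 246.83 t/h.

246.8 t/h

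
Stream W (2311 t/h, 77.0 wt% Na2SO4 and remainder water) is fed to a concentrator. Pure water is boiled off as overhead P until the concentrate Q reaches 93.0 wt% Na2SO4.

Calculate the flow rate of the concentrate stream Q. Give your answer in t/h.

1913 t/h

Na2SO4 is conserved: 2311×0.770 = 1779.5 t/h all reports to the concentrate.
Concentrate = 1779.5/(target fraction) = 1913.4 t/h.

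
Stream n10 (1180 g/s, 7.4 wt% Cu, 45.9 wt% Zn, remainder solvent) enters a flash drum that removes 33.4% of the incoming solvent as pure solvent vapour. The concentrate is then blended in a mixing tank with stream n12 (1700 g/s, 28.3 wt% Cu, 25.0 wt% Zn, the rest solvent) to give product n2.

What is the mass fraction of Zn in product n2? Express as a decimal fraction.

Vapour removed = 0.334×0.467×1180 = 184.05 g/s; concentrate = 995.95 g/s.
Zn reaching the mixer = 541.62 (from concentrate) + 1700×0.250 = 966.62 g/s.
Product flow = 995.95 + 1700 = 2695.9 g/s; Zn fraction = 0.3585.

0.3585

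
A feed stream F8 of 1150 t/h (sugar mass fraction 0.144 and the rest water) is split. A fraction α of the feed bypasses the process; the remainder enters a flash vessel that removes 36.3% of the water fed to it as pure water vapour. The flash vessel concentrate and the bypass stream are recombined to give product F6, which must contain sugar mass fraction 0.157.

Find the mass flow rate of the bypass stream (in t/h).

All 1150×0.144 = 165.6 t/h of sugar reaches F6, so F6 = 165.6/0.157 = 1054.8 t/h and vapour = 95.223 t/h.
The evaporator receives (1−α)·1150 of feed at 0.856 water and removes 0.363 of that water:
0.363×0.856×(1−α)×1150 = 95.223
(1−α) = 95.223/357.34 = 0.2665;  α = 0.7335.
Bypass flow = 0.7335×1150 = 843.55 t/h.

843.5 t/h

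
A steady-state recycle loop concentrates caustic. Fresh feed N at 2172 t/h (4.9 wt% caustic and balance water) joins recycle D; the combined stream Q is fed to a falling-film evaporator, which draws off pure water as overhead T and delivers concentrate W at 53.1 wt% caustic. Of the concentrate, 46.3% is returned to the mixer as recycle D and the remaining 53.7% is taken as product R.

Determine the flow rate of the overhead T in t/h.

Overall caustic balance (none leaves overhead): caustic in fresh feed = caustic in product, i.e. 2172×0.049 = (1−0.463)·W·0.531.
W = 106.43/(0.531×0.537) = 373.24 t/h.
Recycle D = 0.463×373.24 = 172.81 t/h.
Combined feed Q = 2172 + 172.81 = 2344.8 t/h.
Overhead T = Q − W = 2344.8 − 373.24 = 1971.6 t/h.

1972 t/h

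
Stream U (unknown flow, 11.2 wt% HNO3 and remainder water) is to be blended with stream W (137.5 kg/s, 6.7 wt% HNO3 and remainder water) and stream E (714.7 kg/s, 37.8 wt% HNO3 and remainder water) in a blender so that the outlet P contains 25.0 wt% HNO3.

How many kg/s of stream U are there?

Let U be the unknown flow. Total out = 852.2 + U.
HNO3 balance: 279.37 + 0.112·U = 0.250·(852.2 + U)
(0.112 − 0.250)·U = 0.250×852.2 − 279.37 = -66.319
U = -66.319 / -0.138 = 480.57 kg/s

480.6 kg/s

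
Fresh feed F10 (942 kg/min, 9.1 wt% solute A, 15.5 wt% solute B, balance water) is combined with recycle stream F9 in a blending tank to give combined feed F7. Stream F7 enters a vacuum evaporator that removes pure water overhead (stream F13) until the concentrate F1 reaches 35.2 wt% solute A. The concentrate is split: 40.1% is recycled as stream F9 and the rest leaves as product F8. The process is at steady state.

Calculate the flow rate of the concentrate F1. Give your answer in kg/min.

406.6 kg/min

Overall solute A balance (none leaves overhead): solute A in fresh feed = solute A in product, i.e. 942×0.091 = (1−0.401)·F1·0.352.
F1 = 85.722/(0.352×0.599) = 406.56 kg/min.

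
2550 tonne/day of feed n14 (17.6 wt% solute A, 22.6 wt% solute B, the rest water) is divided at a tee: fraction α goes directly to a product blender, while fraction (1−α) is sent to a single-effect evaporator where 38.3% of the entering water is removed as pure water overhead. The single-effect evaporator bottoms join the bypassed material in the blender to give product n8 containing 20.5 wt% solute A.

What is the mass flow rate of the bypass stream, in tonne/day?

975 tonne/day

All 2550×0.176 = 448.8 tonne/day of solute A reaches n8, so n8 = 448.8/0.205 = 2189.3 tonne/day and vapour = 360.73 tonne/day.
The evaporator receives (1−α)·2550 of feed at 0.598 water and removes 0.383 of that water:
0.383×0.598×(1−α)×2550 = 360.73
(1−α) = 360.73/584.04 = 0.6177;  α = 0.3823.
Bypass flow = 0.3823×2550 = 974.99 tonne/day.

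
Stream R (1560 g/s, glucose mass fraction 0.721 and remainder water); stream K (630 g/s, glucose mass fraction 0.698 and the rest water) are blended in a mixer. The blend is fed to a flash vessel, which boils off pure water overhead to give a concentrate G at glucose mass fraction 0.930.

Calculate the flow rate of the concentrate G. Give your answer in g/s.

1682 g/s

glucose entering = 1560×0.721 + 630×0.698 = 1564.5 g/s.
All glucose reports to G, so G = 1564.5/0.930 = 1682.3 g/s.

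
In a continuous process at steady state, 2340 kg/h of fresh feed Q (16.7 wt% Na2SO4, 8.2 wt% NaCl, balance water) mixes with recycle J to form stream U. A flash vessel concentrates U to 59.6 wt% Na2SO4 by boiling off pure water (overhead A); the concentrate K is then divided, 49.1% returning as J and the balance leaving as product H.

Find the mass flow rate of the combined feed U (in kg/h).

2972 kg/h

Overall Na2SO4 balance (none leaves overhead): Na2SO4 in fresh feed = Na2SO4 in product, i.e. 2340×0.167 = (1−0.491)·K·0.596.
K = 390.78/(0.596×0.509) = 1288.2 kg/h.
Recycle J = 0.491×1288.2 = 632.48 kg/h.
Combined feed U = 2340 + 632.48 = 2972.5 kg/h.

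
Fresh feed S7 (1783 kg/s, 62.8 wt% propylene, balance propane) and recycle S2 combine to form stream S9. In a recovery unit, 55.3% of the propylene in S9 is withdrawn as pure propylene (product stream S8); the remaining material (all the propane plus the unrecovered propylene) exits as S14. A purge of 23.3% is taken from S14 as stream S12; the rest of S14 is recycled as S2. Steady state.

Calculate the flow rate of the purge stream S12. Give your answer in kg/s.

propane enters only via S7 and leaves only via the purge: 1783×0.372 = 0.233×(propane in S14), and the recovery unit passes all propane, so propane in S9 = propane in S14 = 2846.7 kg/s.
propylene in S9: m_A = 1783×0.628 + (1−0.233)·(1−0.553)·m_A, so m_A = 1119.7/0.6572 = 1703.9 kg/s.
S14 = (1−0.553)×1703.9 + 2846.7 = 3608.3 kg/s.
Purge S12 = 0.233×3608.3 = 840.74 kg/s.

840.7 kg/s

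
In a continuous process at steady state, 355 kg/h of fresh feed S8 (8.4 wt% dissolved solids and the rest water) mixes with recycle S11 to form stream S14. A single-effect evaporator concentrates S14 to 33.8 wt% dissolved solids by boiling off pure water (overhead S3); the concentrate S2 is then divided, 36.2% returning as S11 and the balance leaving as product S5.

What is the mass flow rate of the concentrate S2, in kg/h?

138.3 kg/h

Overall dissolved solids balance (none leaves overhead): dissolved solids in fresh feed = dissolved solids in product, i.e. 355×0.084 = (1−0.362)·S2·0.338.
S2 = 29.82/(0.338×0.638) = 138.28 kg/h.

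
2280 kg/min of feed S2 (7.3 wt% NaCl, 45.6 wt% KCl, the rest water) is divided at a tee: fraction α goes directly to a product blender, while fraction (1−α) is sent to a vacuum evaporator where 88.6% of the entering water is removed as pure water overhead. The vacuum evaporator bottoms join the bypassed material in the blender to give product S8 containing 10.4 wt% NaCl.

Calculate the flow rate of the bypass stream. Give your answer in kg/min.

651.4 kg/min

All 2280×0.073 = 166.44 kg/min of NaCl reaches S8, so S8 = 166.44/0.104 = 1600.4 kg/min and vapour = 679.62 kg/min.
The evaporator receives (1−α)·2280 of feed at 0.471 water and removes 0.886 of that water:
0.886×0.471×(1−α)×2280 = 679.62
(1−α) = 679.62/951.46 = 0.7143;  α = 0.2857.
Bypass flow = 0.2857×2280 = 651.42 kg/min.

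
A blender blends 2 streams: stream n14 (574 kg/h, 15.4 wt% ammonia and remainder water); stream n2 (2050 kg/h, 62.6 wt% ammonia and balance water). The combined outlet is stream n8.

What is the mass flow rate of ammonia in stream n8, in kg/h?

ammonia out = ammonia in = 574×0.154 + 2050×0.626 = 1371.7 kg/h.

1372 kg/h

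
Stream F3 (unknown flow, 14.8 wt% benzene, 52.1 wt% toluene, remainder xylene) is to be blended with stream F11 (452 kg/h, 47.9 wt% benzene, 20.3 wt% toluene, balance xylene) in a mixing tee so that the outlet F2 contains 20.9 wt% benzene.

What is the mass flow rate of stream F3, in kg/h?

Let F3 be the unknown flow. Total out = 452 + F3.
benzene balance: 216.51 + 0.148·F3 = 0.209·(452 + F3)
(0.148 − 0.209)·F3 = 0.209×452 − 216.51 = -122.04
F3 = -122.04 / -0.061 = 2000.7 kg/h

2001 kg/h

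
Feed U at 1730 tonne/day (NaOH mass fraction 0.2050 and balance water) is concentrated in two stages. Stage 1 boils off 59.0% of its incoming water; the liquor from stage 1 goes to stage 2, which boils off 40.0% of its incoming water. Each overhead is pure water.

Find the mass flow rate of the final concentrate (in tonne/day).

water in feed = 1730×0.795 = 1375.4 tonne/day.
After stage 1: water left = (1−0.590)×1375.4 = 563.89; stream total = 918.54 tonne/day.
After stage 2: water left = (1−0.400)×563.89 = 338.34; final concentrate = 692.99 tonne/day.

693 tonne/day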